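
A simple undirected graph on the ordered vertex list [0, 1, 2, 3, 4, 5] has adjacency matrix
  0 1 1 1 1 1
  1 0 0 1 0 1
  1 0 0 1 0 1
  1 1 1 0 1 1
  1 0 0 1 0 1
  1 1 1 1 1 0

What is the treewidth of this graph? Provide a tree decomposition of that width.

Each bag holds 4 vertices, so the decomposition has width 3, which upper-bounds the treewidth. On the other hand G contains the 4-clique {0, 1, 3, 5}. A clique must lie in a single bag of any decomposition, so no decomposition can have width below 3. The upper and lower bounds meet at 3, so that is the treewidth.

Treewidth 3.
Bags: B1 = {0, 2, 3, 5}  B2 = {0, 3, 4, 5}  B3 = {0, 1, 3, 5}
Tree: B1–B2, B2–B3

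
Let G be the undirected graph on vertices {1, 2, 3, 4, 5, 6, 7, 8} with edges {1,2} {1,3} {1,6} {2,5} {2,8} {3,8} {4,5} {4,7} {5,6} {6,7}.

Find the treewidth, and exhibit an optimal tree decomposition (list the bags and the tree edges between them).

Treewidth 2.
One optimal decomposition is:
Bags: B1 = {4, 5, 7}  B2 = {5, 6, 7}  B3 = {2, 5, 6}  B4 = {1, 2, 6}  B5 = {1, 2, 8}  B6 = {1, 3, 8}
Tree: B1–B2, B2–B3, B3–B4, B4–B5, B5–B6

The largest bag has 3 vertices, giving width 2; this decomposition certifies tw(G) ≤ 2. Since 4–7–6–5–4 is a cycle in G, G is not acyclic. Forests are exactly the graphs of treewidth ≤ 1, so tw(G) ≥ 2. Combining the bounds, tw(G) = 2.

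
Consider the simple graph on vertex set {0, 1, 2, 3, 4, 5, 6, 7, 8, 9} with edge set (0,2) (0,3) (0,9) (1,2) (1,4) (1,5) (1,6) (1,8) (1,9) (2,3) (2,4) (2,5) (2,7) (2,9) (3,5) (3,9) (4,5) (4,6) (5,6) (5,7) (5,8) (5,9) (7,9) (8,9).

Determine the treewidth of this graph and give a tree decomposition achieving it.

Every bag has size at most 4, so the width is 4 − 1 = 3 and tw(G) ≤ 3. For the lower bound, the 4 vertices {0, 2, 3, 9} are pairwise adjacent, and any tree decomposition puts a clique entirely inside one bag — forcing width ≥ 3. Therefore the treewidth is 3.

Treewidth 3.
One optimal decomposition is:
Bags: B1 = {0, 2, 3, 9}  B2 = {2, 3, 5, 9}  B3 = {1, 2, 5, 9}  B4 = {2, 5, 7, 9}  B5 = {1, 5, 8, 9}  B6 = {1, 2, 4, 5}  B7 = {1, 4, 5, 6}
Tree: B1–B2, B2–B3, B3–B4, B3–B5, B3–B6, B6–B7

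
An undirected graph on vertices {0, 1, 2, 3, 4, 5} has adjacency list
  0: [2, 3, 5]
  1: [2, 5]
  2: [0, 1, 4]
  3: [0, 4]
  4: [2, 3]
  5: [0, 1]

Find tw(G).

2

A width-2 tree decomposition is:
Bags: B1 = {1, 2, 5}  B2 = {0, 2, 5}  B3 = {0, 2, 4}  B4 = {0, 3, 4}
Tree: B1–B2, B2–B3, B3–B4
Every bag has size at most 3, so the width is 3 − 1 = 2 and tw(G) ≤ 2. The edges 1–5–0–2–1 form a cycle, so G is not a tree and its treewidth is at least 2. Therefore the treewidth is 2.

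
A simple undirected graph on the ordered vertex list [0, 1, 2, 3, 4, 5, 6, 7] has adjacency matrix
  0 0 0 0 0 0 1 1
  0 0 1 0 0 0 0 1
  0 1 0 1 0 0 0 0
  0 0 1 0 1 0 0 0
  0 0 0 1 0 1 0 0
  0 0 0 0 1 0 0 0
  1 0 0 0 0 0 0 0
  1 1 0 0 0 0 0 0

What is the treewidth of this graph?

A width-1 tree decomposition is:
Bags: B1 = {0, 6}  B2 = {0, 7}  B3 = {1, 7}  B4 = {1, 2}  B5 = {2, 3}  B6 = {3, 4}  B7 = {4, 5}
Tree: B1–B2, B2–B3, B3–B4, B4–B5, B5–B6, B6–B7
Each bag holds 2 vertices, so the decomposition has width 1, which upper-bounds the treewidth. G has an edge, so its treewidth is at least 1. Combining the bounds, tw(G) = 1.

1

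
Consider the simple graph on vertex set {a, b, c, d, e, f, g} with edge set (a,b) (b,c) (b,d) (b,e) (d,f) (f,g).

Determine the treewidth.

1

A width-1 tree decomposition is:
Bags: B1 = {b, d}  B2 = {d, f}  B3 = {f, g}  B4 = {b, e}  B5 = {a, b}  B6 = {b, c}
Tree: B1–B2, B2–B3, B1–B4, B4–B5, B1–B6
The largest bag has 2 vertices, giving width 1; this decomposition certifies tw(G) ≤ 1. Since G has at least one edge (e.g. d–b), it is not an edgeless graph, so tw(G) ≥ 1. Hence tw(G) = 1 exactly.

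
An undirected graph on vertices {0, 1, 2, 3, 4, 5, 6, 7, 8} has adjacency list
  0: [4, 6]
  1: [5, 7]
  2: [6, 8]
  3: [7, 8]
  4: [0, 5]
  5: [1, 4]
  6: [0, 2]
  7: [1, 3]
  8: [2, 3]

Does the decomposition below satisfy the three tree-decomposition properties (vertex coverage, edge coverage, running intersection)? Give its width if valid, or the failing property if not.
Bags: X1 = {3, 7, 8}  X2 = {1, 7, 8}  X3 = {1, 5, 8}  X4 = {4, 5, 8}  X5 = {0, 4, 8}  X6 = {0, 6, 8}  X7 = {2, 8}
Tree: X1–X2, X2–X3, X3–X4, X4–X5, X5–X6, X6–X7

No — edge (6,2) lies in no bag.

A tree decomposition must satisfy three properties: every vertex lies in some bag; for every edge, both endpoints lie together in some bag; and for every vertex, the bags containing it form a connected subtree. Here edge (6,2) lies in no bag, so the decomposition is invalid.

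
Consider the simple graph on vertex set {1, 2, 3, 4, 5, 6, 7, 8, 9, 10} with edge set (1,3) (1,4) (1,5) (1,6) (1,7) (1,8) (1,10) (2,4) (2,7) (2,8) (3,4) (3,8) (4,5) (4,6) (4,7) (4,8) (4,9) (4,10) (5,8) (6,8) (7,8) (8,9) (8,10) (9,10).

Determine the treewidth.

3

A width-3 tree decomposition is:
Bags: B1 = {1, 4, 8, 10}  B2 = {1, 3, 4, 8}  B3 = {1, 4, 5, 8}  B4 = {1, 4, 7, 8}  B5 = {4, 8, 9, 10}  B6 = {1, 4, 6, 8}  B7 = {2, 4, 7, 8}
Tree: B1–B2, B1–B3, B3–B4, B1–B5, B2–B6, B4–B7
The largest bag has 4 vertices, giving width 3; this decomposition certifies tw(G) ≤ 3. On the other hand G contains the 4-clique {1, 3, 4, 8}. A clique must lie in a single bag of any decomposition, so no decomposition can have width below 3. Combining the bounds, tw(G) = 3.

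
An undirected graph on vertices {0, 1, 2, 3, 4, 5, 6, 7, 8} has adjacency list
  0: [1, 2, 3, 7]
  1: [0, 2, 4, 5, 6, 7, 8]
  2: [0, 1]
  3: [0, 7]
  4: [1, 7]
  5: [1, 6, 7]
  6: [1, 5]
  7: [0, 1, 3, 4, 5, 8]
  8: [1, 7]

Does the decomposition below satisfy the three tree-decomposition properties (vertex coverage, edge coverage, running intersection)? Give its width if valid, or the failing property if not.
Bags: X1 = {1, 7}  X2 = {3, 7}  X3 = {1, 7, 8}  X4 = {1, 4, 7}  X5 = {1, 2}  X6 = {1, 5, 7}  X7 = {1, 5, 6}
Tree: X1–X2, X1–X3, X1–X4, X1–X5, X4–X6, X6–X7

No — vertex 0 appears in no bag.

A tree decomposition must satisfy three properties: every vertex lies in some bag; for every edge, both endpoints lie together in some bag; and for every vertex, the bags containing it form a connected subtree. Here vertex 0 appears in no bag, so the decomposition is invalid.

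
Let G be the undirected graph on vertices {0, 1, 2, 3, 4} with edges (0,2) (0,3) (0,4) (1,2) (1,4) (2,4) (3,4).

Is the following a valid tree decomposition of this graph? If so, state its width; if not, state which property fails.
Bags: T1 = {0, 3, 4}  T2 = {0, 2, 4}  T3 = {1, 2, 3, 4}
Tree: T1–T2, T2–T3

No — bags containing vertex 3 are not connected in the tree.

A tree decomposition must satisfy three properties: every vertex lies in some bag; for every edge, both endpoints lie together in some bag; and for every vertex, the bags containing it form a connected subtree. Here bags containing vertex 3 are not connected in the tree, so the decomposition is invalid.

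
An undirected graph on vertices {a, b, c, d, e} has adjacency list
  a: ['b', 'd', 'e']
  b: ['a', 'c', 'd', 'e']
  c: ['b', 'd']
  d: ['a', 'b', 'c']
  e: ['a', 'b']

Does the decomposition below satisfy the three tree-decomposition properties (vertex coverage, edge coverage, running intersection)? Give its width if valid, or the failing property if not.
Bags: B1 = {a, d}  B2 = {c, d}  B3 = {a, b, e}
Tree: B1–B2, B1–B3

A tree decomposition must satisfy three properties: every vertex lies in some bag; for every edge, both endpoints lie together in some bag; and for every vertex, the bags containing it form a connected subtree. Here edge (b,d) lies in no bag, so the decomposition is invalid.

No — edge (b,d) lies in no bag.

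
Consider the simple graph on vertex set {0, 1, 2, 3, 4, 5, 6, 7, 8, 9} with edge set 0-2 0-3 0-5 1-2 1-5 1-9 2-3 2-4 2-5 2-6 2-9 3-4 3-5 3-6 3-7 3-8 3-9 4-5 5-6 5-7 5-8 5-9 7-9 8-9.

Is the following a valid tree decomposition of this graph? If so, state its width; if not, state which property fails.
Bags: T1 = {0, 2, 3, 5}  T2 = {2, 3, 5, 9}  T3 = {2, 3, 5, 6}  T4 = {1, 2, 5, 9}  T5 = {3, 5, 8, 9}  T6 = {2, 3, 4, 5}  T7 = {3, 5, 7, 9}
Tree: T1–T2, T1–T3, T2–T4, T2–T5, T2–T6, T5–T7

Yes; width 3.

Checking the three conditions: (i) the bags cover all of {0, 1, 2, 3, 4, 5, 6, 7, 8, 9}; (ii) for each edge, some bag contains both endpoints; (iii) the bags containing any fixed vertex form a subtree. All hold, so the decomposition is valid with width 4 − 1 = 3.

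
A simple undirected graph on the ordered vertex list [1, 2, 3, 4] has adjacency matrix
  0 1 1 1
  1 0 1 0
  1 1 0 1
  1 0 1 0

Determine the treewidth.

A width-2 tree decomposition is:
Bags: B1 = {1, 3, 4}  B2 = {1, 2, 3}
Tree: B1–B2
Each bag holds 3 vertices, so the decomposition has width 2, which upper-bounds the treewidth. Conversely, {1, 2, 3} is a clique of size 3, and the vertices of any clique must share a bag in every tree decomposition; so some bag has ≥ 3 vertices and tw(G) ≥ 2. The upper and lower bounds meet at 2, so that is the treewidth.

2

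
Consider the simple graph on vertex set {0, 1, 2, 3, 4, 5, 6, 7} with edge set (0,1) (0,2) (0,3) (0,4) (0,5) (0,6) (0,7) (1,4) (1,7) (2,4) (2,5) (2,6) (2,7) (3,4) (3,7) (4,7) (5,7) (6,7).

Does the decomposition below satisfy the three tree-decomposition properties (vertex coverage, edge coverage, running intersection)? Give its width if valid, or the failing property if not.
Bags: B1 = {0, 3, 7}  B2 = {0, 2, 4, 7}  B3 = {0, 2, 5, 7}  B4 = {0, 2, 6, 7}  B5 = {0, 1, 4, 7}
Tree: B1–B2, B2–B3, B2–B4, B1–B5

No — edge (4,3) lies in no bag.

A tree decomposition must satisfy three properties: every vertex lies in some bag; for every edge, both endpoints lie together in some bag; and for every vertex, the bags containing it form a connected subtree. Here edge (4,3) lies in no bag, so the decomposition is invalid.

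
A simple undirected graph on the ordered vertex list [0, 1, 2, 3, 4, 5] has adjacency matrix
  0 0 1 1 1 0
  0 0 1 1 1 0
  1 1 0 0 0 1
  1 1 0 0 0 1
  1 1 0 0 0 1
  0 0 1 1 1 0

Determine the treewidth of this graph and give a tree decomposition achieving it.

Each bag holds 4 vertices, so the decomposition has width 3, which upper-bounds the treewidth. For the lower bound: the 4 vertex sets {0,4}, {1,3}, {5}, {2} are disjoint, each induces a connected subgraph, and every pair is joined by at least one edge of G. Contracting each set to a single vertex therefore yields K_{4} as a minor, and since treewidth is minor-monotone, tw(G) ≥ tw(K_{4}) = 3. Therefore the treewidth is 3.

Treewidth 3.
One such decomposition:
Bags: B1 = {0, 1, 4, 5}  B2 = {0, 1, 3, 5}  B3 = {0, 1, 2, 5}
Tree: B1–B2, B2–B3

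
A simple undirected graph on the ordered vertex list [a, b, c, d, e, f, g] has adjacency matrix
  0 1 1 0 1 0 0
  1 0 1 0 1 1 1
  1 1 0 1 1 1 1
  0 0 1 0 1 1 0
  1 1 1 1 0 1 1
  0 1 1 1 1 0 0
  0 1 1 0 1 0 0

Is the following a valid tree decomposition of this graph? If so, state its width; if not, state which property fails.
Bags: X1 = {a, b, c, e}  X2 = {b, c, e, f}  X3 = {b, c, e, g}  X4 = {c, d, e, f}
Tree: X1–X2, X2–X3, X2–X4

Every vertex of G appears in some bag (union = {a, b, c, d, e, f, g}); every edge is covered by a bag; and for each vertex v the set of bags containing v is connected in the bag tree. The decomposition is therefore valid. The largest bag has 4 vertices, so the width is 3.

Yes; width 3.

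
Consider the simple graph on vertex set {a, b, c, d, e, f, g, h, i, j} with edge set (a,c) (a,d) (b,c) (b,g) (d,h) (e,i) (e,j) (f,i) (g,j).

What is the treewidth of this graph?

1

A width-1 tree decomposition is:
Bags: B1 = {d, h}  B2 = {a, d}  B3 = {a, c}  B4 = {b, c}  B5 = {b, g}  B6 = {g, j}  B7 = {e, j}  B8 = {e, i}  B9 = {f, i}
Tree: B1–B2, B2–B3, B3–B4, B4–B5, B5–B6, B6–B7, B7–B8, B8–B9
Every bag has size at most 2, so the width is 2 − 1 = 1 and tw(G) ≤ 1. G has an edge, so its treewidth is at least 1. Hence tw(G) = 1 exactly.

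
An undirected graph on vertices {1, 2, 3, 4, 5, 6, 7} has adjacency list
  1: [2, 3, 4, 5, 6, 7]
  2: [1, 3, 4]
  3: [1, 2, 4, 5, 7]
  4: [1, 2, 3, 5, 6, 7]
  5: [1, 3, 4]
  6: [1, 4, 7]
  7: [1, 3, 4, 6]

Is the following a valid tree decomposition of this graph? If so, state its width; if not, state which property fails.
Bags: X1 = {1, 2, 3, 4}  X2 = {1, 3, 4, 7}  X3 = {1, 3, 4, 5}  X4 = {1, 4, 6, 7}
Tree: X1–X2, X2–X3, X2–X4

Every vertex of G appears in some bag (union = {1, 2, 3, 4, 5, 6, 7}); every edge is covered by a bag; and for each vertex v the set of bags containing v is connected in the bag tree. The decomposition is therefore valid. The largest bag has 4 vertices, so the width is 3.

Yes; width 3.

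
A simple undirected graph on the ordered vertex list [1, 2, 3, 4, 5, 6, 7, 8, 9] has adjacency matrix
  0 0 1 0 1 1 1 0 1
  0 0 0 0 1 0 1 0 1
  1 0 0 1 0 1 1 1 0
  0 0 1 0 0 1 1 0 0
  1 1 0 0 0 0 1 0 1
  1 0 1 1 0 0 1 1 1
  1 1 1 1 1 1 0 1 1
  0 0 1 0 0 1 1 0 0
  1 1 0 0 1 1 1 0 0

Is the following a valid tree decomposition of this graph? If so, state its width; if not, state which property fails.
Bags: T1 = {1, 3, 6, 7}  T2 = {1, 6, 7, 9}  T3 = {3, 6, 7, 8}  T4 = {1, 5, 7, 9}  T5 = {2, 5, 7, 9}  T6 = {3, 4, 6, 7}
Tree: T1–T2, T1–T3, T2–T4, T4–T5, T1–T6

Yes; width 3.

Checking the three conditions: (i) the bags cover all of {1, 2, 3, 4, 5, 6, 7, 8, 9}; (ii) for each edge, some bag contains both endpoints; (iii) the bags containing any fixed vertex form a subtree. All hold, so the decomposition is valid with width 4 − 1 = 3.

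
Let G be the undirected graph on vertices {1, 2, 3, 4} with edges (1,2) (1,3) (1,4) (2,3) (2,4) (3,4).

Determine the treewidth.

A width-3 tree decomposition is:
Bags: B1 = {1, 2, 3, 4}
Tree: (single bag)
With just one bag of size 4, the width is 4 − 1 = 3, so tw(G) ≤ 3. On the other hand G contains the 4-clique {1, 2, 3, 4}. A clique must lie in a single bag of any decomposition, so no decomposition can have width below 3. Therefore the treewidth is 3.

3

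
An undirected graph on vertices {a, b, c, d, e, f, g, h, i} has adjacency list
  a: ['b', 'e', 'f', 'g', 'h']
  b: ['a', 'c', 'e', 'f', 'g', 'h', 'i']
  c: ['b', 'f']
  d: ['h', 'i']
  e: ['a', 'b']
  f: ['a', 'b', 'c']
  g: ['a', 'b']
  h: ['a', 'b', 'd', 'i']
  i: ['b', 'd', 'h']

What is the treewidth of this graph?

2

A width-2 tree decomposition is:
Bags: B1 = {b, h, i}  B2 = {d, h, i}  B3 = {a, b, h}  B4 = {a, b, g}  B5 = {a, b, f}  B6 = {a, b, e}  B7 = {b, c, f}
Tree: B1–B2, B1–B3, B3–B4, B4–B5, B4–B6, B5–B7
Every bag has size at most 3, so the width is 3 − 1 = 2 and tw(G) ≤ 2. For the lower bound, the 3 vertices {d, h, i} are pairwise adjacent, and any tree decomposition puts a clique entirely inside one bag — forcing width ≥ 2. Hence tw(G) = 2 exactly.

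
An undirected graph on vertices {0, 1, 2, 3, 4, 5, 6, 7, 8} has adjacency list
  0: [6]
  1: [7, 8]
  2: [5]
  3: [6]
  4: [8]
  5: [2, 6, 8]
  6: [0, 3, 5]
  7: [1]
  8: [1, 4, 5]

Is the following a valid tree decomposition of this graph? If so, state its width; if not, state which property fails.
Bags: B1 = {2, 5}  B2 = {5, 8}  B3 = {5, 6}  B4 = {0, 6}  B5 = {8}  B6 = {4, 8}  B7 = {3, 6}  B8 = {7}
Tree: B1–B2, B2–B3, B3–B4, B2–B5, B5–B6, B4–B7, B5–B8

A tree decomposition must satisfy three properties: every vertex lies in some bag; for every edge, both endpoints lie together in some bag; and for every vertex, the bags containing it form a connected subtree. Here vertex 1 appears in no bag, so the decomposition is invalid.

No — vertex 1 appears in no bag.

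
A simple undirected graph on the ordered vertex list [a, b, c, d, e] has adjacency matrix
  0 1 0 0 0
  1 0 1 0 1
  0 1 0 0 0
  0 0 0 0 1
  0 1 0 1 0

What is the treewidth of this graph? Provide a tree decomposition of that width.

Every bag has size at most 2, so the width is 2 − 1 = 1 and tw(G) ≤ 1. Since G has at least one edge (e.g. b–e), it is not an edgeless graph, so tw(G) ≥ 1. Combining the bounds, tw(G) = 1.

Treewidth 1.
Bags: B1 = {b, e}  B2 = {a, b}  B3 = {b, c}  B4 = {d, e}
Tree: B1–B2, B2–B3, B1–B4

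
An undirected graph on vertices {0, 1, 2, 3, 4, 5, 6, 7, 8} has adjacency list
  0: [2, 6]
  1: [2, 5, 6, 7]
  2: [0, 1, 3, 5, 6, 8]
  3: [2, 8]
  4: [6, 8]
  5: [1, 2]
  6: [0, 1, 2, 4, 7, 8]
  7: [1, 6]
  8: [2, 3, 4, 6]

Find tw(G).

2

A width-2 tree decomposition is:
Bags: B1 = {1, 2, 5}  B2 = {1, 2, 6}  B3 = {2, 6, 8}  B4 = {1, 6, 7}  B5 = {0, 2, 6}  B6 = {2, 3, 8}  B7 = {4, 6, 8}
Tree: B1–B2, B2–B3, B2–B4, B2–B5, B3–B6, B3–B7
The largest bag has 3 vertices, giving width 2; this decomposition certifies tw(G) ≤ 2. Conversely, {2, 3, 8} is a clique of size 3, and the vertices of any clique must share a bag in every tree decomposition; so some bag has ≥ 3 vertices and tw(G) ≥ 2. Hence tw(G) = 2 exactly.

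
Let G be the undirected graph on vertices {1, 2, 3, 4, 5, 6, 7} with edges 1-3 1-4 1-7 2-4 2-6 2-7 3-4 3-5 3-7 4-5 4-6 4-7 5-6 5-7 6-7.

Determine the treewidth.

3

A width-3 tree decomposition is:
Bags: B1 = {4, 5, 6, 7}  B2 = {3, 4, 5, 7}  B3 = {1, 3, 4, 7}  B4 = {2, 4, 6, 7}
Tree: B1–B2, B2–B3, B1–B4
The largest bag has 4 vertices, giving width 3; this decomposition certifies tw(G) ≤ 3. For the lower bound, the 4 vertices {2, 4, 6, 7} are pairwise adjacent, and any tree decomposition puts a clique entirely inside one bag — forcing width ≥ 3. Therefore the treewidth is 3.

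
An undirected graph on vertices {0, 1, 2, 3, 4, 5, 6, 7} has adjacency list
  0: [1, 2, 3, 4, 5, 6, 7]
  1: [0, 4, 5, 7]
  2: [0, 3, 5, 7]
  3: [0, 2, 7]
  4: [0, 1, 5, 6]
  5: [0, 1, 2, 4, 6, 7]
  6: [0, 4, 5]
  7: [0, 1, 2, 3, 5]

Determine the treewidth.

A width-3 tree decomposition is:
Bags: B1 = {0, 1, 4, 5}  B2 = {0, 1, 5, 7}  B3 = {0, 2, 5, 7}  B4 = {0, 4, 5, 6}  B5 = {0, 2, 3, 7}
Tree: B1–B2, B2–B3, B1–B4, B3–B5
Each bag holds 4 vertices, so the decomposition has width 3, which upper-bounds the treewidth. Conversely, {0, 2, 3, 7} is a clique of size 4, and the vertices of any clique must share a bag in every tree decomposition; so some bag has ≥ 4 vertices and tw(G) ≥ 3. Combining the bounds, tw(G) = 3.

3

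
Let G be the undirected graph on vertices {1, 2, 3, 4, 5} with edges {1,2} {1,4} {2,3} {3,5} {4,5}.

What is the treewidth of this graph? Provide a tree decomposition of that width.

The largest bag has 3 vertices, giving width 2; this decomposition certifies tw(G) ≤ 2. The edges 2–3–5–4–1–2 form a cycle, so G is not a tree and its treewidth is at least 2. Therefore the treewidth is 2.

Treewidth 2.
One optimal decomposition is:
Bags: B1 = {2, 3, 5}  B2 = {2, 4, 5}  B3 = {1, 2, 4}
Tree: B1–B2, B2–B3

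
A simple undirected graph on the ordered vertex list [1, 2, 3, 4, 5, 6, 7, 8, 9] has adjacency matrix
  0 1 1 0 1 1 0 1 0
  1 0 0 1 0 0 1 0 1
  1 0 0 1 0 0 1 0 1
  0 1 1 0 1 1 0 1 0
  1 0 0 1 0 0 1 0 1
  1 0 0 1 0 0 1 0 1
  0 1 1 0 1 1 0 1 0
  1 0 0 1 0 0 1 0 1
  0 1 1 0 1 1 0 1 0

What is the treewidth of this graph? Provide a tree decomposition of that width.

Every bag has size at most 5, so the width is 5 − 1 = 4 and tw(G) ≤ 4. For the lower bound: the 5 vertex sets {2,9}, {3,7}, {1,5}, {4}, {6} are disjoint, each induces a connected subgraph, and every pair is joined by at least one edge of G. Contracting each set to a single vertex therefore yields K_{5} as a minor, and since treewidth is minor-monotone, tw(G) ≥ tw(K_{5}) = 4. The upper and lower bounds meet at 4, so that is the treewidth.

Treewidth 4.
One optimal decomposition is:
Bags: B1 = {1, 2, 4, 7, 9}  B2 = {1, 3, 4, 7, 9}  B3 = {1, 4, 5, 7, 9}  B4 = {1, 4, 6, 7, 9}  B5 = {1, 4, 7, 8, 9}
Tree: B1–B2, B2–B3, B3–B4, B4–B5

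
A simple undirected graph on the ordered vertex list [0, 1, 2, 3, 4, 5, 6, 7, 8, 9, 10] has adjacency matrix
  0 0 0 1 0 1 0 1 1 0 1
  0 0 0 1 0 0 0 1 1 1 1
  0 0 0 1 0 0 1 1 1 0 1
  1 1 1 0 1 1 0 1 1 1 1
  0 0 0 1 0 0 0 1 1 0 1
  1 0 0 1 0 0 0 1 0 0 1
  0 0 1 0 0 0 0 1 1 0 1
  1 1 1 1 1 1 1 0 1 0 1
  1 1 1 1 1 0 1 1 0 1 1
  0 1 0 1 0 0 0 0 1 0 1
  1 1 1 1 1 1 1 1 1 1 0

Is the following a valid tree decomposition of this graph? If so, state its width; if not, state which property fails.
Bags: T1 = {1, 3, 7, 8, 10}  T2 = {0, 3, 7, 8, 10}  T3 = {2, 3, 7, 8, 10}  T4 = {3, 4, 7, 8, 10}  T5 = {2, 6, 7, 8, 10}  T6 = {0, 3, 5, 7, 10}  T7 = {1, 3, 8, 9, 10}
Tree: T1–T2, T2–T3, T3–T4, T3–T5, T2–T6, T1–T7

Every vertex of G appears in some bag (union = {0, 1, 2, 3, 4, 5, 6, 7, 8, 9, 10}); every edge is covered by a bag; and for each vertex v the set of bags containing v is connected in the bag tree. The decomposition is therefore valid. The largest bag has 5 vertices, so the width is 4.

Yes; width 4.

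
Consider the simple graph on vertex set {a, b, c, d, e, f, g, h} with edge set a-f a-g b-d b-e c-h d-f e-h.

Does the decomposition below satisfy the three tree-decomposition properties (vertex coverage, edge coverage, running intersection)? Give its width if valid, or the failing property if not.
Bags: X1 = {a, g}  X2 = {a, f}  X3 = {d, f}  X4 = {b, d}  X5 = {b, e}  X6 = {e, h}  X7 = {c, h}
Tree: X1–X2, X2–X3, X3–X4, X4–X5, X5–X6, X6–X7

Yes; width 1.

Every vertex of G appears in some bag (union = {a, b, c, d, e, f, g, h}); every edge is covered by a bag; and for each vertex v the set of bags containing v is connected in the bag tree. The decomposition is therefore valid. The largest bag has 2 vertices, so the width is 1.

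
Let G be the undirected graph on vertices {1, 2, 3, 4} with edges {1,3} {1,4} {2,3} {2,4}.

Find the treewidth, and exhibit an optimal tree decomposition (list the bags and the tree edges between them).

Treewidth 2.
One optimal decomposition is:
Bags: B1 = {1, 2, 4}  B2 = {1, 2, 3}
Tree: B1–B2

The largest bag has 3 vertices, giving width 2; this decomposition certifies tw(G) ≤ 2. Since 2–4–1–3–2 is a cycle in G, G is not acyclic. Forests are exactly the graphs of treewidth ≤ 1, so tw(G) ≥ 2. Combining the bounds, tw(G) = 2.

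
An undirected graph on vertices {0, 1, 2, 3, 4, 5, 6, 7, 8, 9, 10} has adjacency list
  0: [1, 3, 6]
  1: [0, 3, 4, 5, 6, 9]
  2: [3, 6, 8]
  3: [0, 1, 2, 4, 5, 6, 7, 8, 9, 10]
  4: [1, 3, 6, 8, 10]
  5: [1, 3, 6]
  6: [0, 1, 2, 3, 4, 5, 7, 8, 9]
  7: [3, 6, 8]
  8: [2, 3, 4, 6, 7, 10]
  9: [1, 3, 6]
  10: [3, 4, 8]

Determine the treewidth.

3

A width-3 tree decomposition is:
Bags: B1 = {1, 3, 5, 6}  B2 = {1, 3, 6, 9}  B3 = {1, 3, 4, 6}  B4 = {3, 4, 6, 8}  B5 = {3, 6, 7, 8}  B6 = {3, 4, 8, 10}  B7 = {0, 1, 3, 6}  B8 = {2, 3, 6, 8}
Tree: B1–B2, B1–B3, B3–B4, B4–B5, B4–B6, B2–B7, B4–B8
Each bag holds 4 vertices, so the decomposition has width 3, which upper-bounds the treewidth. On the other hand G contains the 4-clique {3, 4, 8, 10}. A clique must lie in a single bag of any decomposition, so no decomposition can have width below 3. Hence tw(G) = 3 exactly.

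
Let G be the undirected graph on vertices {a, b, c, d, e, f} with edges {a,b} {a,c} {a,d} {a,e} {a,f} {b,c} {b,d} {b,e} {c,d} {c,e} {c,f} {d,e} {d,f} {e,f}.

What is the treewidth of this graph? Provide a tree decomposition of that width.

Each bag holds 5 vertices, so the decomposition has width 4, which upper-bounds the treewidth. For the lower bound, the 5 vertices {a, c, d, e, f} are pairwise adjacent, and any tree decomposition puts a clique entirely inside one bag — forcing width ≥ 4. The upper and lower bounds meet at 4, so that is the treewidth.

Treewidth 4.
One such decomposition:
Bags: B1 = {a, c, d, e, f}  B2 = {a, b, c, d, e}
Tree: B1–B2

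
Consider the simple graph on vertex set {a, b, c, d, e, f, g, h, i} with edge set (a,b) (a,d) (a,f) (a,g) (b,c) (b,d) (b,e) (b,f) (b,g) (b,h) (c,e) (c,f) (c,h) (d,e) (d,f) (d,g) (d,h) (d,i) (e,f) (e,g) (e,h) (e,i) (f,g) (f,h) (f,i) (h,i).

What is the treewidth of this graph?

A width-4 tree decomposition is:
Bags: B1 = {b, d, e, f, g}  B2 = {b, d, e, f, h}  B3 = {b, c, e, f, h}  B4 = {a, b, d, f, g}  B5 = {d, e, f, h, i}
Tree: B1–B2, B2–B3, B1–B4, B2–B5
The largest bag has 5 vertices, giving width 4; this decomposition certifies tw(G) ≤ 4. Conversely, {b, d, e, f, g} is a clique of size 5, and the vertices of any clique must share a bag in every tree decomposition; so some bag has ≥ 5 vertices and tw(G) ≥ 4. Hence tw(G) = 4 exactly.

4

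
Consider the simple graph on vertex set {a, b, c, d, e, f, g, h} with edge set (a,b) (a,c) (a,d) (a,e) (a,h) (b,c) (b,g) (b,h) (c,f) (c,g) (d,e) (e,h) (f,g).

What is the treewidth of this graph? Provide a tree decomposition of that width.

Every bag has size at most 3, so the width is 3 − 1 = 2 and tw(G) ≤ 2. For the lower bound, the 3 vertices {c, f, g} are pairwise adjacent, and any tree decomposition puts a clique entirely inside one bag — forcing width ≥ 2. The upper and lower bounds meet at 2, so that is the treewidth.

Treewidth 2.
One such decomposition:
Bags: B1 = {a, b, h}  B2 = {a, e, h}  B3 = {a, b, c}  B4 = {b, c, g}  B5 = {a, d, e}  B6 = {c, f, g}
Tree: B1–B2, B1–B3, B3–B4, B2–B5, B4–B6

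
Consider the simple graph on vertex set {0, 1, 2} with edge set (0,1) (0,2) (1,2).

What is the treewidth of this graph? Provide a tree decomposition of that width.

With just one bag of size 3, the width is 3 − 1 = 2, so tw(G) ≤ 2. For the lower bound, the 3 vertices {0, 1, 2} are pairwise adjacent, and any tree decomposition puts a clique entirely inside one bag — forcing width ≥ 2. Hence tw(G) = 2 exactly.

Treewidth 2.
Bags: B1 = {0, 1, 2}
Tree: (single bag)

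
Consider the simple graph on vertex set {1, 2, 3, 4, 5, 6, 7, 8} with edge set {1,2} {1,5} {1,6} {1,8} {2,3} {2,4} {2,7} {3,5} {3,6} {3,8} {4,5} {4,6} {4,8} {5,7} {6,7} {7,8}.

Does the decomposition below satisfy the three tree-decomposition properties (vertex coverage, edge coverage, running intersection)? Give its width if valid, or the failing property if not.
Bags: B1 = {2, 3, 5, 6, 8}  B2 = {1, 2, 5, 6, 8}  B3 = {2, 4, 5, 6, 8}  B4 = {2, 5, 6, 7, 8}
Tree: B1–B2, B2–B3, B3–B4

Every vertex of G appears in some bag (union = {1, 2, 3, 4, 5, 6, 7, 8}); every edge is covered by a bag; and for each vertex v the set of bags containing v is connected in the bag tree. The decomposition is therefore valid. The largest bag has 5 vertices, so the width is 4.

Yes; width 4.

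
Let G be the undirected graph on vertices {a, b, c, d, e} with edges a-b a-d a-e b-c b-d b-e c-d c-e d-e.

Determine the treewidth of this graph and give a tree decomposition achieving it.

The largest bag has 4 vertices, giving width 3; this decomposition certifies tw(G) ≤ 3. On the other hand G contains the 4-clique {b, c, d, e}. A clique must lie in a single bag of any decomposition, so no decomposition can have width below 3. The upper and lower bounds meet at 3, so that is the treewidth.

Treewidth 3.
One such decomposition:
Bags: B1 = {b, c, d, e}  B2 = {a, b, d, e}
Tree: B1–B2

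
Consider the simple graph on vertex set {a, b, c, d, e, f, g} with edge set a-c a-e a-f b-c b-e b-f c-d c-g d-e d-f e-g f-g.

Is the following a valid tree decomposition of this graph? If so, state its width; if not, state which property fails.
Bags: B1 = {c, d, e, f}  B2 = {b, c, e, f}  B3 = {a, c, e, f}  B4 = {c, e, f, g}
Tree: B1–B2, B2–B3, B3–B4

Checking the three conditions: (i) the bags cover all of {a, b, c, d, e, f, g}; (ii) for each edge, some bag contains both endpoints; (iii) the bags containing any fixed vertex form a subtree. All hold, so the decomposition is valid with width 4 − 1 = 3.

Yes; width 3.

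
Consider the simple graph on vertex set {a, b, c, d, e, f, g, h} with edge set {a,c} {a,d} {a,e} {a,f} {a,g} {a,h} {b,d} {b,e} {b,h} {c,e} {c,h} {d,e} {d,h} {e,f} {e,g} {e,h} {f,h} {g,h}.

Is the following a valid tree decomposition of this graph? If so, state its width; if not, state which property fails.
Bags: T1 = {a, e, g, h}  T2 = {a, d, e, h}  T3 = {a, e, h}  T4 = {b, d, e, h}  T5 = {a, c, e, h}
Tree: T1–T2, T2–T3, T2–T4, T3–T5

No — vertex f appears in no bag.

A tree decomposition must satisfy three properties: every vertex lies in some bag; for every edge, both endpoints lie together in some bag; and for every vertex, the bags containing it form a connected subtree. Here vertex f appears in no bag, so the decomposition is invalid.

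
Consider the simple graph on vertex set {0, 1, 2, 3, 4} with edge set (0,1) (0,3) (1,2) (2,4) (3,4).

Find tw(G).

A width-2 tree decomposition is:
Bags: B1 = {0, 1, 3}  B2 = {1, 2, 3}  B3 = {2, 3, 4}
Tree: B1–B2, B2–B3
Each bag holds 3 vertices, so the decomposition has width 2, which upper-bounds the treewidth. The edges 3–0–1–2–4–3 form a cycle, so G is not a tree and its treewidth is at least 2. The upper and lower bounds meet at 2, so that is the treewidth.

2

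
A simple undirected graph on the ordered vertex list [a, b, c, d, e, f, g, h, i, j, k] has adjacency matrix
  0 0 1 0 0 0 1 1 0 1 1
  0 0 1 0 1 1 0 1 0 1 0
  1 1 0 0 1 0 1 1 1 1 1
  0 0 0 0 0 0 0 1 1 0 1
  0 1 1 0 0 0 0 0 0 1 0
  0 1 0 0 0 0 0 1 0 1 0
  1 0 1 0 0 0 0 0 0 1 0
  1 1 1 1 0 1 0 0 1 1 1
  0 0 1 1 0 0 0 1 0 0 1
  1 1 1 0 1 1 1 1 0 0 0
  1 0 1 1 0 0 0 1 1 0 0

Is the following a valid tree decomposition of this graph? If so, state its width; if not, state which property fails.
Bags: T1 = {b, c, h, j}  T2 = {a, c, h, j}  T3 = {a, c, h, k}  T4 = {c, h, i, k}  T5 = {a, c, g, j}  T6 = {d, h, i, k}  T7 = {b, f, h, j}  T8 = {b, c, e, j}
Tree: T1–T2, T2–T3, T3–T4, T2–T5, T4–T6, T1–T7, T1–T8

Yes; width 3.

Every vertex of G appears in some bag (union = {a, b, c, d, e, f, g, h, i, j, k}); every edge is covered by a bag; and for each vertex v the set of bags containing v is connected in the bag tree. The decomposition is therefore valid. The largest bag has 4 vertices, so the width is 3.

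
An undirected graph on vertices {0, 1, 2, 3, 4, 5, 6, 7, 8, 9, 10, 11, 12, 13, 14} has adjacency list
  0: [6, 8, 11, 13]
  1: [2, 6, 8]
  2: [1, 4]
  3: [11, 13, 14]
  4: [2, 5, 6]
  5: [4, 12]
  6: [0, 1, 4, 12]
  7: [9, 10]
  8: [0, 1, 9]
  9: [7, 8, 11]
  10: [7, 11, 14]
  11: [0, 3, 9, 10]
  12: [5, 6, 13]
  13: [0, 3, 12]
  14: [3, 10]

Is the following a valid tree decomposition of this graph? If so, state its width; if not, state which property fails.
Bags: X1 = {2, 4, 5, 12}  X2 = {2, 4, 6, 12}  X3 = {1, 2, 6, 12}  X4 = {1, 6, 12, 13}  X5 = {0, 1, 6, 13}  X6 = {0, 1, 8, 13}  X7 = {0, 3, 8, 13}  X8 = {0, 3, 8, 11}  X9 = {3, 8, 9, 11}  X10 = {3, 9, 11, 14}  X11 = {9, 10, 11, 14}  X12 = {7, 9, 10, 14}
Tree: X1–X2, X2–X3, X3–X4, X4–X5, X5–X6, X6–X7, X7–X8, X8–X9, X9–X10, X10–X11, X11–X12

Yes; width 3.

Every vertex of G appears in some bag (union = {0, 1, 2, 3, 4, 5, 6, 7, 8, 9, 10, 11, 12, 13, 14}); every edge is covered by a bag; and for each vertex v the set of bags containing v is connected in the bag tree. The decomposition is therefore valid. The largest bag has 4 vertices, so the width is 3.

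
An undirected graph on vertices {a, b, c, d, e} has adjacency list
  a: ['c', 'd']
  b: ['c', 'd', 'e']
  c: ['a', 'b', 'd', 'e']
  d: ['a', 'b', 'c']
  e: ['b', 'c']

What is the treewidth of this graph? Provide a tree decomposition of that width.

Every bag has size at most 3, so the width is 3 − 1 = 2 and tw(G) ≤ 2. Conversely, {a, c, d} is a clique of size 3, and the vertices of any clique must share a bag in every tree decomposition; so some bag has ≥ 3 vertices and tw(G) ≥ 2. Therefore the treewidth is 2.

Treewidth 2.
One optimal decomposition is:
Bags: B1 = {b, c, e}  B2 = {b, c, d}  B3 = {a, c, d}
Tree: B1–B2, B2–B3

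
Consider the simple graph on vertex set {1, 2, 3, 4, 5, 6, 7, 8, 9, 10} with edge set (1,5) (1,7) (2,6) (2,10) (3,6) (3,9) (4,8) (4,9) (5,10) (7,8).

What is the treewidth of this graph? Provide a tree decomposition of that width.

Each bag holds 3 vertices, so the decomposition has width 2, which upper-bounds the treewidth. The edges 8–4–9–3–6–2–10–5–1–7–8 form a cycle, so G is not a tree and its treewidth is at least 2. Therefore the treewidth is 2.

Treewidth 2.
One such decomposition:
Bags: B1 = {4, 8, 9}  B2 = {3, 8, 9}  B3 = {3, 6, 8}  B4 = {2, 6, 8}  B5 = {2, 8, 10}  B6 = {5, 8, 10}  B7 = {1, 5, 8}  B8 = {1, 7, 8}
Tree: B1–B2, B2–B3, B3–B4, B4–B5, B5–B6, B6–B7, B7–B8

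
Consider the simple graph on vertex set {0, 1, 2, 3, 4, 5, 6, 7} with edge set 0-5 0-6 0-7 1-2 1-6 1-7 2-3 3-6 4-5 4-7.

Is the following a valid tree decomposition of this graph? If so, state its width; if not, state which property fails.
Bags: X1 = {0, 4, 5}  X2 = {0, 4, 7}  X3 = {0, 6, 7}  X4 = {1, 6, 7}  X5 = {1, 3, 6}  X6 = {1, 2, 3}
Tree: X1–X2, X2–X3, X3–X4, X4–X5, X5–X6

Checking the three conditions: (i) the bags cover all of {0, 1, 2, 3, 4, 5, 6, 7}; (ii) for each edge, some bag contains both endpoints; (iii) the bags containing any fixed vertex form a subtree. All hold, so the decomposition is valid with width 3 − 1 = 2.

Yes; width 2.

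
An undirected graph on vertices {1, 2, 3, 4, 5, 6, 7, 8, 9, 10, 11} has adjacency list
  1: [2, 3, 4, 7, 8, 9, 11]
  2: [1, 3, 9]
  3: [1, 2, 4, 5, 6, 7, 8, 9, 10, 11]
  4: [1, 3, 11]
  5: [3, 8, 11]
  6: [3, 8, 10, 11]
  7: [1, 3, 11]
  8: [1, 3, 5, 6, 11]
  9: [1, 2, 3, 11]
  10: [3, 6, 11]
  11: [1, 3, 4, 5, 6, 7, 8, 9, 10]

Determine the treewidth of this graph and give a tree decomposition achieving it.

Treewidth 3.
Bags: B1 = {1, 3, 8, 11}  B2 = {1, 3, 7, 11}  B3 = {1, 3, 9, 11}  B4 = {1, 3, 4, 11}  B5 = {3, 6, 8, 11}  B6 = {3, 5, 8, 11}  B7 = {1, 2, 3, 9}  B8 = {3, 6, 10, 11}
Tree: B1–B2, B1–B3, B1–B4, B1–B5, B5–B6, B3–B7, B5–B8

The largest bag has 4 vertices, giving width 3; this decomposition certifies tw(G) ≤ 3. On the other hand G contains the 4-clique {1, 2, 3, 9}. A clique must lie in a single bag of any decomposition, so no decomposition can have width below 3. The upper and lower bounds meet at 3, so that is the treewidth.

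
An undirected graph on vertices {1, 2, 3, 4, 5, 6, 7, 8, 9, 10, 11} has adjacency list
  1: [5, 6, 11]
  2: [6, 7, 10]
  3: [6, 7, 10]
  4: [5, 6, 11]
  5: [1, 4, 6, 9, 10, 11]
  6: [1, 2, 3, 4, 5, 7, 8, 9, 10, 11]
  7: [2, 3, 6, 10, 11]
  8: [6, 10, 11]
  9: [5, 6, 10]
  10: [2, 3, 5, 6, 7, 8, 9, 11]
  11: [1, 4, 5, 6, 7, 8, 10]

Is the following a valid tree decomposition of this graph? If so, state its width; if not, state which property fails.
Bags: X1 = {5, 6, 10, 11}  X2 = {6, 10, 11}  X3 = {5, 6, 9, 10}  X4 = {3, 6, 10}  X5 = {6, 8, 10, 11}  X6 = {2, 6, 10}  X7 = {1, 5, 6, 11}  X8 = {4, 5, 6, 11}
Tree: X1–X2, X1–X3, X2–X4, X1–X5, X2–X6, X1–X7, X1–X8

A tree decomposition must satisfy three properties: every vertex lies in some bag; for every edge, both endpoints lie together in some bag; and for every vertex, the bags containing it form a connected subtree. Here vertex 7 appears in no bag, so the decomposition is invalid.

No — vertex 7 appears in no bag.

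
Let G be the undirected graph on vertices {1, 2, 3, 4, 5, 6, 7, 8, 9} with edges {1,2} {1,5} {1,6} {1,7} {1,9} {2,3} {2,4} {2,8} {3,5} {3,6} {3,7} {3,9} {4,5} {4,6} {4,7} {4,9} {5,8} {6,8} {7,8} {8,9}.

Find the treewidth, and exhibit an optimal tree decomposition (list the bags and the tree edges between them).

Treewidth 4.
Bags: B1 = {1, 3, 4, 7, 8}  B2 = {1, 2, 3, 4, 8}  B3 = {1, 3, 4, 5, 8}  B4 = {1, 3, 4, 8, 9}  B5 = {1, 3, 4, 6, 8}
Tree: B1–B2, B2–B3, B3–B4, B4–B5

Each bag holds 5 vertices, so the decomposition has width 4, which upper-bounds the treewidth. For the lower bound: the 5 vertex sets {3,7}, {1,2}, {4,5}, {8}, {9} are disjoint, each induces a connected subgraph, and every pair is joined by at least one edge of G. Contracting each set to a single vertex therefore yields K_{5} as a minor, and since treewidth is minor-monotone, tw(G) ≥ tw(K_{5}) = 4. The upper and lower bounds meet at 4, so that is the treewidth.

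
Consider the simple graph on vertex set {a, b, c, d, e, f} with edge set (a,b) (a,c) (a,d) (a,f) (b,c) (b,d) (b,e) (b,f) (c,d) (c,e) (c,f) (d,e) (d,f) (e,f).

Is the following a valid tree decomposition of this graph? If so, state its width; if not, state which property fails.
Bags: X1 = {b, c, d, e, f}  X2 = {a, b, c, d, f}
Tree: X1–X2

Every vertex of G appears in some bag (union = {a, b, c, d, e, f}); every edge is covered by a bag; and for each vertex v the set of bags containing v is connected in the bag tree. The decomposition is therefore valid. The largest bag has 5 vertices, so the width is 4.

Yes; width 4.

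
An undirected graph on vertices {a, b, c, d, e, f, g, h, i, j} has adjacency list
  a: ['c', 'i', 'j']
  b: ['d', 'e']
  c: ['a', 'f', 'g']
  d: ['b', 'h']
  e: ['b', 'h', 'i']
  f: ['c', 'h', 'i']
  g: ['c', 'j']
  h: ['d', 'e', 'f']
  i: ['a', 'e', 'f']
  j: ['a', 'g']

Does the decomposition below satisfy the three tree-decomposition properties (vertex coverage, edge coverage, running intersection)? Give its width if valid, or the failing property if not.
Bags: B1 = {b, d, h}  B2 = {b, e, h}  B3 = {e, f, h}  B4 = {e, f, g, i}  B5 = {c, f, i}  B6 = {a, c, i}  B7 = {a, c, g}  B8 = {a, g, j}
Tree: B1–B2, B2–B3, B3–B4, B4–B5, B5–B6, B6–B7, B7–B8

No — bags containing vertex g are not connected in the tree.

A tree decomposition must satisfy three properties: every vertex lies in some bag; for every edge, both endpoints lie together in some bag; and for every vertex, the bags containing it form a connected subtree. Here bags containing vertex g are not connected in the tree, so the decomposition is invalid.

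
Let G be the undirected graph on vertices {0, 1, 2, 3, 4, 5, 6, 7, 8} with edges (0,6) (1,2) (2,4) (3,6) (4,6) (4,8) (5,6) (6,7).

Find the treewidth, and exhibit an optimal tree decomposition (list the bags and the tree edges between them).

Treewidth 1.
Bags: B1 = {6, 7}  B2 = {4, 6}  B3 = {4, 8}  B4 = {5, 6}  B5 = {2, 4}  B6 = {1, 2}  B7 = {3, 6}  B8 = {0, 6}
Tree: B1–B2, B2–B3, B2–B4, B3–B5, B5–B6, B2–B7, B4–B8

The largest bag has 2 vertices, giving width 1; this decomposition certifies tw(G) ≤ 1. Since G has at least one edge (e.g. 6–7), it is not an edgeless graph, so tw(G) ≥ 1. Therefore the treewidth is 1.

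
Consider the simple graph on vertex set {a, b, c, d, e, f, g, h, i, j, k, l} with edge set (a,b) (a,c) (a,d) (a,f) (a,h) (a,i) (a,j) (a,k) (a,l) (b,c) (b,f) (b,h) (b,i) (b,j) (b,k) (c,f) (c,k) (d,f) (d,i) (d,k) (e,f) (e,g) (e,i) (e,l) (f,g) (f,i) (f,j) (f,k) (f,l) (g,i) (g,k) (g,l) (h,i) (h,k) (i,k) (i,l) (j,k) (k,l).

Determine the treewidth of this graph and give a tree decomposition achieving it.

Each bag holds 5 vertices, so the decomposition has width 4, which upper-bounds the treewidth. For the lower bound, the 5 vertices {a, b, h, i, k} are pairwise adjacent, and any tree decomposition puts a clique entirely inside one bag — forcing width ≥ 4. Hence tw(G) = 4 exactly.

Treewidth 4.
Bags: B1 = {a, b, c, f, k}  B2 = {a, b, f, i, k}  B3 = {a, f, i, k, l}  B4 = {a, d, f, i, k}  B5 = {a, b, f, j, k}  B6 = {f, g, i, k, l}  B7 = {a, b, h, i, k}  B8 = {e, f, g, i, l}
Tree: B1–B2, B2–B3, B2–B4, B1–B5, B3–B6, B2–B7, B6–B8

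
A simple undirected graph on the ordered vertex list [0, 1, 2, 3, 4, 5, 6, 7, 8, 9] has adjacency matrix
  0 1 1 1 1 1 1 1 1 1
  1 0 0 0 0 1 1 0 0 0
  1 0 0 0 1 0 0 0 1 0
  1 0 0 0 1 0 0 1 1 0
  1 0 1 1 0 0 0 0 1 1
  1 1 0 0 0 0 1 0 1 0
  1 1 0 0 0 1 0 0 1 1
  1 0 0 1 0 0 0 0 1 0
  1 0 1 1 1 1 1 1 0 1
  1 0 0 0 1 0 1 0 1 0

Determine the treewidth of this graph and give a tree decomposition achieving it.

Every bag has size at most 4, so the width is 4 − 1 = 3 and tw(G) ≤ 3. On the other hand G contains the 4-clique {0, 4, 8, 9}. A clique must lie in a single bag of any decomposition, so no decomposition can have width below 3. Combining the bounds, tw(G) = 3.

Treewidth 3.
One optimal decomposition is:
Bags: B1 = {0, 5, 6, 8}  B2 = {0, 6, 8, 9}  B3 = {0, 4, 8, 9}  B4 = {0, 3, 4, 8}  B5 = {0, 2, 4, 8}  B6 = {0, 1, 5, 6}  B7 = {0, 3, 7, 8}
Tree: B1–B2, B2–B3, B3–B4, B4–B5, B1–B6, B4–B7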